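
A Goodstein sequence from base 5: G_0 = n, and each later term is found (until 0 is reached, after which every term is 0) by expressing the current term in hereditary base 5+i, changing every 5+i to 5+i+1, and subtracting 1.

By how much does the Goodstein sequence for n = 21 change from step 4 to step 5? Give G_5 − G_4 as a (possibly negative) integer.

step 0: 21 = 4·5 + 1; sub 6 for 5: 4·6 + 1; = 25; G_1 = 25−1 = 24
step 1: 24 = 4·6; sub 7 for 6: 4·7; = 28; G_2 = 28−1 = 27
step 2: 27 = 3·7 + 6; sub 8 for 7: 3·8 + 6; = 30; G_3 = 30−1 = 29
step 3: 29 = 3·8 + 5; sub 9 for 8: 3·9 + 5; = 32; G_4 = 32−1 = 31
step 4: 31 = 3·9 + 4; sub 10 for 9: 3·10 + 4; = 34; G_5 = 34−1 = 33

2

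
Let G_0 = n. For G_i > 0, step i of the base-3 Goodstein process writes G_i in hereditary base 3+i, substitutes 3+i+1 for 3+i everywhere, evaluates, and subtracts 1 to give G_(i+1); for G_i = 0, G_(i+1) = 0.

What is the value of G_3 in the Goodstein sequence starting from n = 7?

9

base 3: 7 = 2·3 + 1; at 4: 2·4 + 1 = 9; next = 8
base 4: 8 = 2·4; at 5: 2·5 = 10; next = 9
base 5: 9 = 5 + 4; at 6: 6 + 4 = 10; next = 9
base 6: 9 = 6 + 3; at 7: 7 + 3 = 10; next = 9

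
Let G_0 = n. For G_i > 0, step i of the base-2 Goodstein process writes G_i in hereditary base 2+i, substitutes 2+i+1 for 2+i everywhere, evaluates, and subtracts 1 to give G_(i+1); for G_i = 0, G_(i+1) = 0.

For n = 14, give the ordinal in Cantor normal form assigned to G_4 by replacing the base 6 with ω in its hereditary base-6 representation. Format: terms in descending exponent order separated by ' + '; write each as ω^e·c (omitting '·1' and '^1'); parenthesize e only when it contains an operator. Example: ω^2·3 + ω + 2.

base 2: 14 = 2^(2 + 1) + 2^2 + 2; at 3: 3^(3 + 1) + 3^3 + 3 = 111; next = 110
base 3: 110 = 3^(3 + 1) + 3^3 + 2; at 4: 4^(4 + 1) + 4^4 + 2 = 1282; next = 1281
base 4: 1281 = 4^(4 + 1) + 4^4 + 1; at 5: 5^(5 + 1) + 5^5 + 1 = 18751; next = 18750
base 5: 18750 = 5^(5 + 1) + 5^5; at 6: 6^(6 + 1) + 6^6 = 326592; next = 326591
base 6: 326591 = 6^(6 + 1) + 5·6^5 + 5·6^4 + 5·6^3 + 5·6^2 + 5·6 + 5; at 7: 7^(7 + 1) + 5·7^5 + 5·7^4 + 5·7^3 + 5·7^2 + 5·7 + 5 = 5862841; next = 5862840

ω^(ω + 1) + ω^5·5 + ω^4·5 + ω^3·5 + ω^2·5 + ω·5 + 5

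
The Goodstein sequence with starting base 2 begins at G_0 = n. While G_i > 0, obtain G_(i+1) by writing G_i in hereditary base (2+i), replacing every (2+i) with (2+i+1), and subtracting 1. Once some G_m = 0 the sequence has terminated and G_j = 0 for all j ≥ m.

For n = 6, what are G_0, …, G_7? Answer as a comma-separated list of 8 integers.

i=0: 6 = 2^2 + 2 (b=2); 2→3: 3^3 + 3 = 30; 30−1 = 29
i=1: 29 = 3^3 + 2 (b=3); 3→4: 4^4 + 2 = 258; 258−1 = 257
i=2: 257 = 4^4 + 1 (b=4); 4→5: 5^5 + 1 = 3126; 3126−1 = 3125
i=3: 3125 = 5^5 (b=5); 5→6: 6^6 = 46656; 46656−1 = 46655
i=4: 46655 = 5·6^5 + 5·6^4 + 5·6^3 + 5·6^2 + 5·6 + 5 (b=6); 6→7: 5·7^5 + 5·7^4 + 5·7^3 + 5·7^2 + 5·7 + 5 = 98040; 98040−1 = 98039
i=5: 98039 = 5·7^5 + 5·7^4 + 5·7^3 + 5·7^2 + 5·7 + 4 (b=7); 7→8: 5·8^5 + 5·8^4 + 5·8^3 + 5·8^2 + 5·8 + 4 = 187244; 187244−1 = 187243
i=6: 187243 = 5·8^5 + 5·8^4 + 5·8^3 + 5·8^2 + 5·8 + 3 (b=8); 8→9: 5·9^5 + 5·9^4 + 5·9^3 + 5·9^2 + 5·9 + 3 = 332148; 332148−1 = 332147

6, 29, 257, 3125, 46655, 98039, 187243, 332147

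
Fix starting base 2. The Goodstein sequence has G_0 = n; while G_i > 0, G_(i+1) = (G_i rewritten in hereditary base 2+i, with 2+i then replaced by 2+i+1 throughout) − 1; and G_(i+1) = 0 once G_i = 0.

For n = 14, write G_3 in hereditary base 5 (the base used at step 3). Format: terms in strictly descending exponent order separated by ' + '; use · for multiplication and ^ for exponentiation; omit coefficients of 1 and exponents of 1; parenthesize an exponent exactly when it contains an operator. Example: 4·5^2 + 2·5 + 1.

G_0=14  [base 2] 2^(2 + 1) + 2^2 + 2  →[2↦3]→  3^(3 + 1) + 3^3 + 3 = 111  −1 ⇒ G_1=110
G_1=110  [base 3] 3^(3 + 1) + 3^3 + 2  →[3↦4]→  4^(4 + 1) + 4^4 + 2 = 1282  −1 ⇒ G_2=1281
G_2=1281  [base 4] 4^(4 + 1) + 4^4 + 1  →[4↦5]→  5^(5 + 1) + 5^5 + 1 = 18751  −1 ⇒ G_3=18750
G_3=18750  [base 5] 5^(5 + 1) + 5^5  →[5↦6]→  6^(6 + 1) + 6^6 = 326592  −1 ⇒ G_4=326591

5^(5 + 1) + 5^5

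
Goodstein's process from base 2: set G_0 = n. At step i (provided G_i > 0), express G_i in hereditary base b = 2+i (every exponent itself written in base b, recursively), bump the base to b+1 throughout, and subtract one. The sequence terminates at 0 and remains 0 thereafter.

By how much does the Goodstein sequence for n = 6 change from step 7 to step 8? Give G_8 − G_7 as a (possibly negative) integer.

[0] 6 ≡ 2^2 + 2 (base 2). Lift 3: 30. −1: 29.
[1] 29 ≡ 3^3 + 2 (base 3). Lift 4: 258. −1: 257.
[2] 257 ≡ 4^4 + 1 (base 4). Lift 5: 3126. −1: 3125.
[3] 3125 ≡ 5^5 (base 5). Lift 6: 46656. −1: 46655.
[4] 46655 ≡ 5·6^5 + 5·6^4 + 5·6^3 + 5·6^2 + 5·6 + 5 (base 6). Lift 7: 98040. −1: 98039.
[5] 98039 ≡ 5·7^5 + 5·7^4 + 5·7^3 + 5·7^2 + 5·7 + 4 (base 7). Lift 8: 187244. −1: 187243.
[6] 187243 ≡ 5·8^5 + 5·8^4 + 5·8^3 + 5·8^2 + 5·8 + 3 (base 8). Lift 9: 332148. −1: 332147.
[7] 332147 ≡ 5·9^5 + 5·9^4 + 5·9^3 + 5·9^2 + 5·9 + 2 (base 9). Lift 10: 555552. −1: 555551.

223404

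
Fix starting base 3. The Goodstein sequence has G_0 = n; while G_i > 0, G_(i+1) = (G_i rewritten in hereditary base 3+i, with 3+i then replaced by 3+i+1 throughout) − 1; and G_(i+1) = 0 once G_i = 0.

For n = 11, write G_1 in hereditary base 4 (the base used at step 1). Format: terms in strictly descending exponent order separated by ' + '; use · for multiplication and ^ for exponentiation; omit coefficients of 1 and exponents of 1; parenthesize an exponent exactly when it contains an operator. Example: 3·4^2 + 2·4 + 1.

[0] 11 ≡ 3^2 + 2 (base 3). Lift 4: 18. −1: 17.
[1] 17 ≡ 4^2 + 1 (base 4). Lift 5: 26. −1: 25.

4^2 + 1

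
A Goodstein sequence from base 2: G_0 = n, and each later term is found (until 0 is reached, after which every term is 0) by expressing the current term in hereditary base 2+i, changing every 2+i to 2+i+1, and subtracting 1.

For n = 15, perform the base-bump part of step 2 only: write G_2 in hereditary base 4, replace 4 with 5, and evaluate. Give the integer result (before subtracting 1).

18753

G_0=15  [base 2] 2^(2 + 1) + 2^2 + 2 + 1  →[2↦3]→  3^(3 + 1) + 3^3 + 3 + 1 = 112  −1 ⇒ G_1=111
G_1=111  [base 3] 3^(3 + 1) + 3^3 + 3  →[3↦4]→  4^(4 + 1) + 4^4 + 4 = 1284  −1 ⇒ G_2=1283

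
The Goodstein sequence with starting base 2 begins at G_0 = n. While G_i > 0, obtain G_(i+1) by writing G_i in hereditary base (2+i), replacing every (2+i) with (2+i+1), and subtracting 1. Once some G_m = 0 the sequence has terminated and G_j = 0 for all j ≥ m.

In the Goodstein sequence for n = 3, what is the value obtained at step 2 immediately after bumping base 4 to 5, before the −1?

3

[0] 3 ≡ 2 + 1 (base 2). Lift 3: 4. −1: 3.
[1] 3 ≡ 3 (base 3). Lift 4: 4. −1: 3.
[2] 3 ≡ 3 (base 4). Lift 5: 3. −1: 2.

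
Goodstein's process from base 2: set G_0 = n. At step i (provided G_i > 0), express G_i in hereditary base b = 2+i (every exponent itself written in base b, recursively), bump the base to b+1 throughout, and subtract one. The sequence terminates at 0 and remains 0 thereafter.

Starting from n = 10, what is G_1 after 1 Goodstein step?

10 —HB2→ 2^(2 + 1) + 2 —bump→ 3^(3 + 1) + 3 = 84 —(−1)→ 83
83 —HB3→ 3^(3 + 1) + 2 —bump→ 4^(4 + 1) + 2 = 1026 —(−1)→ 1025

83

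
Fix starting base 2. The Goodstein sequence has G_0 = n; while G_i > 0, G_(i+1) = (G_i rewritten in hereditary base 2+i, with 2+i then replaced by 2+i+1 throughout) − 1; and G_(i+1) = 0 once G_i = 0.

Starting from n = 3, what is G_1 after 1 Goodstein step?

3 —HB2→ 2 + 1 —bump→ 3 + 1 = 4 —(−1)→ 3
3 —HB3→ 3 —bump→ 4 = 4 —(−1)→ 3

3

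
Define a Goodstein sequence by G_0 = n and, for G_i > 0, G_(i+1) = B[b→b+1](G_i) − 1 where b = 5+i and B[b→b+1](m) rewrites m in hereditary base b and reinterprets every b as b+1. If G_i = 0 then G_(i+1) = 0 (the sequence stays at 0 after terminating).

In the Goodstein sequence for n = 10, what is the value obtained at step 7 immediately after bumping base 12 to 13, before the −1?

11

10 —HB5→ 2·5 —bump→ 2·6 = 12 —(−1)→ 11
11 —HB6→ 6 + 5 —bump→ 7 + 5 = 12 —(−1)→ 11
11 —HB7→ 7 + 4 —bump→ 8 + 4 = 12 —(−1)→ 11
11 —HB8→ 8 + 3 —bump→ 9 + 3 = 12 —(−1)→ 11
11 —HB9→ 9 + 2 —bump→ 10 + 2 = 12 —(−1)→ 11
11 —HB10→ 10 + 1 —bump→ 11 + 1 = 12 —(−1)→ 11
11 —HB11→ 11 —bump→ 12 = 12 —(−1)→ 11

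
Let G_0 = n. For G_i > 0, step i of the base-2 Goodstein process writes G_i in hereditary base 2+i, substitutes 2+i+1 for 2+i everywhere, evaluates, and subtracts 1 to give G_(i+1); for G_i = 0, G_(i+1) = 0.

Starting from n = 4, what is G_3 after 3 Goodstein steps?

G_0 = 4. HB_2(4) = 2^2. Bump = 27. G_1 = 26.
G_1 = 26. HB_3(26) = 2·3^2 + 2·3 + 2. Bump = 42. G_2 = 41.
G_2 = 41. HB_4(41) = 2·4^2 + 2·4 + 1. Bump = 61. G_3 = 60.

60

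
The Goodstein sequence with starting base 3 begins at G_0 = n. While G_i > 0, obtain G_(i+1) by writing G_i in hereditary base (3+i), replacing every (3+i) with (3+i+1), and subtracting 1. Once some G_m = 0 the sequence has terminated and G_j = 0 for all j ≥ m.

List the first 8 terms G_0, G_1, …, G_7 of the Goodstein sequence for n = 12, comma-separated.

12 —HB3→ 3^2 + 3 —bump→ 4^2 + 4 = 20 —(−1)→ 19
19 —HB4→ 4^2 + 3 —bump→ 5^2 + 3 = 28 —(−1)→ 27
27 —HB5→ 5^2 + 2 —bump→ 6^2 + 2 = 38 —(−1)→ 37
37 —HB6→ 6^2 + 1 —bump→ 7^2 + 1 = 50 —(−1)→ 49
49 —HB7→ 7^2 —bump→ 8^2 = 64 —(−1)→ 63
63 —HB8→ 7·8 + 7 —bump→ 7·9 + 7 = 70 —(−1)→ 69
69 —HB9→ 7·9 + 6 —bump→ 7·10 + 6 = 76 —(−1)→ 75

12, 19, 27, 37, 49, 63, 69, 75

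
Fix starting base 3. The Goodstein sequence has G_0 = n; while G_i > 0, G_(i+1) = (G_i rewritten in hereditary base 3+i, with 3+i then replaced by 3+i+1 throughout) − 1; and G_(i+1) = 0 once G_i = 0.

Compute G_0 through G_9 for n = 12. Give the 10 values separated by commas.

12, 19, 27, 37, 49, 63, 69, 75, 81, 87

G_0 = 12. HB_3(12) = 3^2 + 3. Bump = 20. G_1 = 19.
G_1 = 19. HB_4(19) = 4^2 + 3. Bump = 28. G_2 = 27.
G_2 = 27. HB_5(27) = 5^2 + 2. Bump = 38. G_3 = 37.
G_3 = 37. HB_6(37) = 6^2 + 1. Bump = 50. G_4 = 49.
G_4 = 49. HB_7(49) = 7^2. Bump = 64. G_5 = 63.
G_5 = 63. HB_8(63) = 7·8 + 7. Bump = 70. G_6 = 69.
G_6 = 69. HB_9(69) = 7·9 + 6. Bump = 76. G_7 = 75.
G_7 = 75. HB_10(75) = 7·10 + 5. Bump = 82. G_8 = 81.
G_8 = 81. HB_11(81) = 7·11 + 4. Bump = 88. G_9 = 87.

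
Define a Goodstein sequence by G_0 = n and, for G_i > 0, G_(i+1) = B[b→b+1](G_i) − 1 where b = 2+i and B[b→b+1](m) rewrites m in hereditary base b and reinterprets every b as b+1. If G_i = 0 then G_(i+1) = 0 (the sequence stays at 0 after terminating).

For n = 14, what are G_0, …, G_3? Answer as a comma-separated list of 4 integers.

step 0: 14 = 2^(2 + 1) + 2^2 + 2; sub 3 for 2: 3^(3 + 1) + 3^3 + 3; = 111; G_1 = 111−1 = 110
step 1: 110 = 3^(3 + 1) + 3^3 + 2; sub 4 for 3: 4^(4 + 1) + 4^4 + 2; = 1282; G_2 = 1282−1 = 1281
step 2: 1281 = 4^(4 + 1) + 4^4 + 1; sub 5 for 4: 5^(5 + 1) + 5^5 + 1; = 18751; G_3 = 18751−1 = 18750

14, 110, 1281, 18750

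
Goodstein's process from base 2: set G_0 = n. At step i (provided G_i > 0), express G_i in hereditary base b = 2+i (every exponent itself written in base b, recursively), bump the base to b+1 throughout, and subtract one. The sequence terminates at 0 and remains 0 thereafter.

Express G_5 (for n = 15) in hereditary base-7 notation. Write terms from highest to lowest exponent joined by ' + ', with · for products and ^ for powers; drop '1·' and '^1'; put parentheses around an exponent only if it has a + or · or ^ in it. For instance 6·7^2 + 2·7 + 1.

base 2: 15 = 2^(2 + 1) + 2^2 + 2 + 1; at 3: 3^(3 + 1) + 3^3 + 3 + 1 = 112; next = 111
base 3: 111 = 3^(3 + 1) + 3^3 + 3; at 4: 4^(4 + 1) + 4^4 + 4 = 1284; next = 1283
base 4: 1283 = 4^(4 + 1) + 4^4 + 3; at 5: 5^(5 + 1) + 5^5 + 3 = 18753; next = 18752
base 5: 18752 = 5^(5 + 1) + 5^5 + 2; at 6: 6^(6 + 1) + 6^6 + 2 = 326594; next = 326593
base 6: 326593 = 6^(6 + 1) + 6^6 + 1; at 7: 7^(7 + 1) + 7^7 + 1 = 6588345; next = 6588344
base 7: 6588344 = 7^(7 + 1) + 7^7; at 8: 8^(8 + 1) + 8^8 = 150994944; next = 150994943

7^(7 + 1) + 7^7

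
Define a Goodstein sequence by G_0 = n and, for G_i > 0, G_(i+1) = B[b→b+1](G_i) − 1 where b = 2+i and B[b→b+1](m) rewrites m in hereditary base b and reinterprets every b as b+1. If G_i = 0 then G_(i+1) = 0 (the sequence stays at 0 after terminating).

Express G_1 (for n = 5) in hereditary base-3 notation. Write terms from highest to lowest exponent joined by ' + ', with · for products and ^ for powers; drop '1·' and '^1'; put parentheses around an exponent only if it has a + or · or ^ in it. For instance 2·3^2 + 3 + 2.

3^3

base 2: 5 = 2^2 + 1; at 3: 3^3 + 1 = 28; next = 27
base 3: 27 = 3^3; at 4: 4^4 = 256; next = 255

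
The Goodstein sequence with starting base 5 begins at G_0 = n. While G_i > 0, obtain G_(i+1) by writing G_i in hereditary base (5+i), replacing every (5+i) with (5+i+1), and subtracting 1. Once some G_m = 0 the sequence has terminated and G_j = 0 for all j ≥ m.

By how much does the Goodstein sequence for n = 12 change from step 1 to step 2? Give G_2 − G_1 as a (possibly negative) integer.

G_0 = 12. HB_5(12) = 2·5 + 2. Bump = 14. G_1 = 13.
G_1 = 13. HB_6(13) = 2·6 + 1. Bump = 15. G_2 = 14.

1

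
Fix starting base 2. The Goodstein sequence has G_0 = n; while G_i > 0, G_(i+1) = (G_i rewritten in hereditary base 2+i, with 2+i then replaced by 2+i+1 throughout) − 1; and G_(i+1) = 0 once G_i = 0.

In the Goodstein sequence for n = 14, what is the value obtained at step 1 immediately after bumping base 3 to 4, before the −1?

(0) 14|_2 = 2^(2 + 1) + 2^2 + 2 ↦ 3^(3 + 1) + 3^3 + 3|_3 = 111 ⇒ 110
(1) 110|_3 = 3^(3 + 1) + 3^3 + 2 ↦ 4^(4 + 1) + 4^4 + 2|_4 = 1282 ⇒ 1281

1282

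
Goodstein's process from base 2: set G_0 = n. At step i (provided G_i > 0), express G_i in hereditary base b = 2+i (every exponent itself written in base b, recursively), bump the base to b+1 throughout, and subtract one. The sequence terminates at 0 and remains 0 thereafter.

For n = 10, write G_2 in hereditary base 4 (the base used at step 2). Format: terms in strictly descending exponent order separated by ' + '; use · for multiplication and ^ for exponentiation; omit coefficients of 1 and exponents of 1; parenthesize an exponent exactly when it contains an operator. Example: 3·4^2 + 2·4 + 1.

4^(4 + 1) + 1

10 —HB2→ 2^(2 + 1) + 2 —bump→ 3^(3 + 1) + 3 = 84 —(−1)→ 83
83 —HB3→ 3^(3 + 1) + 2 —bump→ 4^(4 + 1) + 2 = 1026 —(−1)→ 1025
1025 —HB4→ 4^(4 + 1) + 1 —bump→ 5^(5 + 1) + 1 = 15626 —(−1)→ 15625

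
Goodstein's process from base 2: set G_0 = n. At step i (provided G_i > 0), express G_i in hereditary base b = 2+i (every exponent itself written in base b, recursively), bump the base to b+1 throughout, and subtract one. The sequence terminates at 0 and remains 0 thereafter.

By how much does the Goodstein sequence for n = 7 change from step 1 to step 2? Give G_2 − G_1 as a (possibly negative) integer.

step 0: 7 = 2^2 + 2 + 1; sub 3 for 2: 3^3 + 3 + 1; = 31; G_1 = 31−1 = 30
step 1: 30 = 3^3 + 3; sub 4 for 3: 4^4 + 4; = 260; G_2 = 260−1 = 259

229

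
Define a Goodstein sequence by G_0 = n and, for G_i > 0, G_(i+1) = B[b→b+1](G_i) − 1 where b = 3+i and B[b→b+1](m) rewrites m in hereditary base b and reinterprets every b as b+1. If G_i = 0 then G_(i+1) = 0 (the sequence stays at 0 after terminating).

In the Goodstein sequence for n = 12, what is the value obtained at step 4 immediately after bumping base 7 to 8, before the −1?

step 0: 12 = 3^2 + 3; sub 4 for 3: 4^2 + 4; = 20; G_1 = 20−1 = 19
step 1: 19 = 4^2 + 3; sub 5 for 4: 5^2 + 3; = 28; G_2 = 28−1 = 27
step 2: 27 = 5^2 + 2; sub 6 for 5: 6^2 + 2; = 38; G_3 = 38−1 = 37
step 3: 37 = 6^2 + 1; sub 7 for 6: 7^2 + 1; = 50; G_4 = 50−1 = 49

64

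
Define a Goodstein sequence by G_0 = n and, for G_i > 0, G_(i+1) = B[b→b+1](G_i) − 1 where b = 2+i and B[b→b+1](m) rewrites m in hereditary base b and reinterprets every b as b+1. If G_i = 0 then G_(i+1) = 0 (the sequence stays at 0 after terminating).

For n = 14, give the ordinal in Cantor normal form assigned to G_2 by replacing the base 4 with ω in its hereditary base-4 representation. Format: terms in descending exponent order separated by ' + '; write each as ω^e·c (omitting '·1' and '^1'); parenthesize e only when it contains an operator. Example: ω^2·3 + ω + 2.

ω^(ω + 1) + ω^ω + 1

14 —HB2→ 2^(2 + 1) + 2^2 + 2 —bump→ 3^(3 + 1) + 3^3 + 3 = 111 —(−1)→ 110
110 —HB3→ 3^(3 + 1) + 3^3 + 2 —bump→ 4^(4 + 1) + 4^4 + 2 = 1282 —(−1)→ 1281
1281 —HB4→ 4^(4 + 1) + 4^4 + 1 —bump→ 5^(5 + 1) + 5^5 + 1 = 18751 —(−1)→ 18750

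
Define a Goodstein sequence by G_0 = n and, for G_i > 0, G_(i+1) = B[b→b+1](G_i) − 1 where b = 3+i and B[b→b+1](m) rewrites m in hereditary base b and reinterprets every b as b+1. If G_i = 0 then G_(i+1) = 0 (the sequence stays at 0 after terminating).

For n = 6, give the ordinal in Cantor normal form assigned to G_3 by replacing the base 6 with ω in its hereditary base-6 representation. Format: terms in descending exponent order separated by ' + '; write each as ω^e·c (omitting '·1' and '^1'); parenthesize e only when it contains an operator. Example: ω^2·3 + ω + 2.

ω + 1

G_0=6  [base 3] 2·3  →[3↦4]→  2·4 = 8  −1 ⇒ G_1=7
G_1=7  [base 4] 4 + 3  →[4↦5]→  5 + 3 = 8  −1 ⇒ G_2=7
G_2=7  [base 5] 5 + 2  →[5↦6]→  6 + 2 = 8  −1 ⇒ G_3=7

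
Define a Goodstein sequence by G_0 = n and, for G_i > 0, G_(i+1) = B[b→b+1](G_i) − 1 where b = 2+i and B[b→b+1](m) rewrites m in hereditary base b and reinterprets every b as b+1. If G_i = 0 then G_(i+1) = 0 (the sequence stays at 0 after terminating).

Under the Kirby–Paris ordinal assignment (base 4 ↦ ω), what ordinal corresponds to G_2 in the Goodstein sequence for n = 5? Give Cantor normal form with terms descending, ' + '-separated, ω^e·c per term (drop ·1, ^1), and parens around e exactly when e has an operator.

G_0 = 5. HB_2(5) = 2^2 + 1. Bump = 28. G_1 = 27.
G_1 = 27. HB_3(27) = 3^3. Bump = 256. G_2 = 255.
G_2 = 255. HB_4(255) = 3·4^3 + 3·4^2 + 3·4 + 3. Bump = 468. G_3 = 467.

ω^3·3 + ω^2·3 + ω·3 + 3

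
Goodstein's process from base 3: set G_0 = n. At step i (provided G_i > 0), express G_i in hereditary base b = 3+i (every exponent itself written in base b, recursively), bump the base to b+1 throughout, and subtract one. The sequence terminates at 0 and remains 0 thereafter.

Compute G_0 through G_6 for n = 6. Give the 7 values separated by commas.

6 —HB3→ 2·3 —bump→ 2·4 = 8 —(−1)→ 7
7 —HB4→ 4 + 3 —bump→ 5 + 3 = 8 —(−1)→ 7
7 —HB5→ 5 + 2 —bump→ 6 + 2 = 8 —(−1)→ 7
7 —HB6→ 6 + 1 —bump→ 7 + 1 = 8 —(−1)→ 7
7 —HB7→ 7 —bump→ 8 = 8 —(−1)→ 7
7 —HB8→ 7 —bump→ 7 = 7 —(−1)→ 6

6, 7, 7, 7, 7, 7, 6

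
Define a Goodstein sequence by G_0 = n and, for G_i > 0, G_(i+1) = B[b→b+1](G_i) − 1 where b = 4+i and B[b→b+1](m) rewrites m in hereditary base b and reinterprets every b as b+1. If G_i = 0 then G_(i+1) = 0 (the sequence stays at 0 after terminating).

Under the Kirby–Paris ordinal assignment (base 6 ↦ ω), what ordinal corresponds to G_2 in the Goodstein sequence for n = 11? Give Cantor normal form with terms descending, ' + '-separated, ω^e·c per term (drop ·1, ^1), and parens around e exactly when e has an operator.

ω·2 + 1

G_0 = 11. HB_4(11) = 2·4 + 3. Bump = 13. G_1 = 12.
G_1 = 12. HB_5(12) = 2·5 + 2. Bump = 14. G_2 = 13.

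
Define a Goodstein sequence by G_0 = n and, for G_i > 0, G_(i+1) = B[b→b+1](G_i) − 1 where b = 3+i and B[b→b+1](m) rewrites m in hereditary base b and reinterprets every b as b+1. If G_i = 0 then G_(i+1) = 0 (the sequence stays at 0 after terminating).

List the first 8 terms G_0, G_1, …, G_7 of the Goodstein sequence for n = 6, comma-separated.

6 —HB3→ 2·3 —bump→ 2·4 = 8 —(−1)→ 7
7 —HB4→ 4 + 3 —bump→ 5 + 3 = 8 —(−1)→ 7
7 —HB5→ 5 + 2 —bump→ 6 + 2 = 8 —(−1)→ 7
7 —HB6→ 6 + 1 —bump→ 7 + 1 = 8 —(−1)→ 7
7 —HB7→ 7 —bump→ 8 = 8 —(−1)→ 7
7 —HB8→ 7 —bump→ 7 = 7 —(−1)→ 6
6 —HB9→ 6 —bump→ 6 = 6 —(−1)→ 5

6, 7, 7, 7, 7, 7, 6, 5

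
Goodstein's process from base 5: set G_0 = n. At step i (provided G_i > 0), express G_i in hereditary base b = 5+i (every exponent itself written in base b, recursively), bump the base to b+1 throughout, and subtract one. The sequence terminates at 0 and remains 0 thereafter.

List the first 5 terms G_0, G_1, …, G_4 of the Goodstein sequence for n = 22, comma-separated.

step 0: 22 = 4·5 + 2; sub 6 for 5: 4·6 + 2; = 26; G_1 = 26−1 = 25
step 1: 25 = 4·6 + 1; sub 7 for 6: 4·7 + 1; = 29; G_2 = 29−1 = 28
step 2: 28 = 4·7; sub 8 for 7: 4·8; = 32; G_3 = 32−1 = 31
step 3: 31 = 3·8 + 7; sub 9 for 8: 3·9 + 7; = 34; G_4 = 34−1 = 33

22, 25, 28, 31, 33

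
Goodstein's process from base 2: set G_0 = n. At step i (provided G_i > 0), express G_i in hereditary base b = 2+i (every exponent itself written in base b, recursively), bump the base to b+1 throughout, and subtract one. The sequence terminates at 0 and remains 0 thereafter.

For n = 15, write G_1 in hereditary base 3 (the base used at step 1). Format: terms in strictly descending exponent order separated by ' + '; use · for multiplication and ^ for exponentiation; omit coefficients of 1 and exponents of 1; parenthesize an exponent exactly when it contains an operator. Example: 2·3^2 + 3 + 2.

[0] 15 ≡ 2^(2 + 1) + 2^2 + 2 + 1 (base 2). Lift 3: 112. −1: 111.
[1] 111 ≡ 3^(3 + 1) + 3^3 + 3 (base 3). Lift 4: 1284. −1: 1283.

3^(3 + 1) + 3^3 + 3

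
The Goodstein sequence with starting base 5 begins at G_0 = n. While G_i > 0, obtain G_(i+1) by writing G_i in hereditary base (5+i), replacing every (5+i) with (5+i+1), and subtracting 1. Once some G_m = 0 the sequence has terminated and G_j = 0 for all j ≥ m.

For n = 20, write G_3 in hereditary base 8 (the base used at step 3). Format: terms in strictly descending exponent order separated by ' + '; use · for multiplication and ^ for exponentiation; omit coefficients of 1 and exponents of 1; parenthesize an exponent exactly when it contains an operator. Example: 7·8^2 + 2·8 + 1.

20 —HB5→ 4·5 —bump→ 4·6 = 24 —(−1)→ 23
23 —HB6→ 3·6 + 5 —bump→ 3·7 + 5 = 26 —(−1)→ 25
25 —HB7→ 3·7 + 4 —bump→ 3·8 + 4 = 28 —(−1)→ 27

3·8 + 3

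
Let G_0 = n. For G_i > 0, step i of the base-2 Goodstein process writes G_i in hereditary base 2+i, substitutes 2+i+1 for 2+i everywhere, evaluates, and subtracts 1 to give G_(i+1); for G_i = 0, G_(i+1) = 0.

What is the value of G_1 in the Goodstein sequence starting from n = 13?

108

i=0: 13 = 2^(2 + 1) + 2^2 + 1 (b=2); 2→3: 3^(3 + 1) + 3^3 + 1 = 109; 109−1 = 108
i=1: 108 = 3^(3 + 1) + 3^3 (b=3); 3→4: 4^(4 + 1) + 4^4 = 1280; 1280−1 = 1279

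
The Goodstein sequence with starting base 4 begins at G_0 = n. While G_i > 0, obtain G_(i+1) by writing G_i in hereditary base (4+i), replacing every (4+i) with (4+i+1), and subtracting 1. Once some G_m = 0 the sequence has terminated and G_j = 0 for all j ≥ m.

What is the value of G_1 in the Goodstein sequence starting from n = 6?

6

base 4: 6 = 4 + 2; at 5: 5 + 2 = 7; next = 6
base 5: 6 = 5 + 1; at 6: 6 + 1 = 7; next = 6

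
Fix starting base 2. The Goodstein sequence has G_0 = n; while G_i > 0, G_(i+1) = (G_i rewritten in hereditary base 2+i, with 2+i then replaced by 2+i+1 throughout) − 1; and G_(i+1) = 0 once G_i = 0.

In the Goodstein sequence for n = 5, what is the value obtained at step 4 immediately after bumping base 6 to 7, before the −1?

1198

[0] 5 ≡ 2^2 + 1 (base 2). Lift 3: 28. −1: 27.
[1] 27 ≡ 3^3 (base 3). Lift 4: 256. −1: 255.
[2] 255 ≡ 3·4^3 + 3·4^2 + 3·4 + 3 (base 4). Lift 5: 468. −1: 467.
[3] 467 ≡ 3·5^3 + 3·5^2 + 3·5 + 2 (base 5). Lift 6: 776. −1: 775.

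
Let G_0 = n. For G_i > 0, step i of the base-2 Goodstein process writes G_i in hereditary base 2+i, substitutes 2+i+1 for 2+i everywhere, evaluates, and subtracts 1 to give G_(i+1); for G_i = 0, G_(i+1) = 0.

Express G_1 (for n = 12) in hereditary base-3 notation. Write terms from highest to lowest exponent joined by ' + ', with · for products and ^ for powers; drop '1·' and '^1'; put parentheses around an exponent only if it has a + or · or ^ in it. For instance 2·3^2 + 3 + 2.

base 2: 12 = 2^(2 + 1) + 2^2; at 3: 3^(3 + 1) + 3^3 = 108; next = 107
base 3: 107 = 3^(3 + 1) + 2·3^2 + 2·3 + 2; at 4: 4^(4 + 1) + 2·4^2 + 2·4 + 2 = 1066; next = 1065

3^(3 + 1) + 2·3^2 + 2·3 + 2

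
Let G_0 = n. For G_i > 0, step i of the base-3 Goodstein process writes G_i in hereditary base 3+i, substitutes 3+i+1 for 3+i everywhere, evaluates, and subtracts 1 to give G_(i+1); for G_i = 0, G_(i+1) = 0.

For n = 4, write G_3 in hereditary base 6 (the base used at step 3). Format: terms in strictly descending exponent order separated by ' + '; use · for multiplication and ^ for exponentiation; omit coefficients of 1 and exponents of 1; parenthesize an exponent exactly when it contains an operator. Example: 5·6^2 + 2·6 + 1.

G_0=4  [base 3] 3 + 1  →[3↦4]→  4 + 1 = 5  −1 ⇒ G_1=4
G_1=4  [base 4] 4  →[4↦5]→  5 = 5  −1 ⇒ G_2=4
G_2=4  [base 5] 4  →[5↦6]→  4 = 4  −1 ⇒ G_3=3
G_3=3  [base 6] 3  →[6↦7]→  3 = 3  −1 ⇒ G_4=2

3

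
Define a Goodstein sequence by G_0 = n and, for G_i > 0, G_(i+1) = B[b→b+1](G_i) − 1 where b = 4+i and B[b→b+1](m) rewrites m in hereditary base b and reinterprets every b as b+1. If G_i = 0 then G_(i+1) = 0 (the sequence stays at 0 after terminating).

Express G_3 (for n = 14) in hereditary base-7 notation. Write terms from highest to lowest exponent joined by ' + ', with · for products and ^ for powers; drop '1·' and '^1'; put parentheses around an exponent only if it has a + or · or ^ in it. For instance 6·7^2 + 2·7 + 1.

i=0: 14 = 3·4 + 2 (b=4); 4→5: 3·5 + 2 = 17; 17−1 = 16
i=1: 16 = 3·5 + 1 (b=5); 5→6: 3·6 + 1 = 19; 19−1 = 18
i=2: 18 = 3·6 (b=6); 6→7: 3·7 = 21; 21−1 = 20
i=3: 20 = 2·7 + 6 (b=7); 7→8: 2·8 + 6 = 22; 22−1 = 21

2·7 + 6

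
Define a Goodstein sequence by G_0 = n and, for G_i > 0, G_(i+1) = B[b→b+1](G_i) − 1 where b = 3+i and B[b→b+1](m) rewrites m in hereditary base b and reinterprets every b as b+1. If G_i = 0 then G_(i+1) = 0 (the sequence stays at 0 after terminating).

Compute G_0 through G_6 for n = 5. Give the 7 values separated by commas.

5 —HB3→ 3 + 2 —bump→ 4 + 2 = 6 —(−1)→ 5
5 —HB4→ 4 + 1 —bump→ 5 + 1 = 6 —(−1)→ 5
5 —HB5→ 5 —bump→ 6 = 6 —(−1)→ 5
5 —HB6→ 5 —bump→ 5 = 5 —(−1)→ 4
4 —HB7→ 4 —bump→ 4 = 4 —(−1)→ 3
3 —HB8→ 3 —bump→ 3 = 3 —(−1)→ 2

5, 5, 5, 5, 4, 3, 2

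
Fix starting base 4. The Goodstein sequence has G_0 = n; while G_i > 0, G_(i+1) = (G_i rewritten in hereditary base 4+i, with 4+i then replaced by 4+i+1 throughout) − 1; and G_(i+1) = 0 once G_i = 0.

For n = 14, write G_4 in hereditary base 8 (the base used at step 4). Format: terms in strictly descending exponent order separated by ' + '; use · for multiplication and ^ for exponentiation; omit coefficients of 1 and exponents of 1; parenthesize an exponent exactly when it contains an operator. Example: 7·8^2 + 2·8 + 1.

2·8 + 5

step 0: 14 = 3·4 + 2; sub 5 for 4: 3·5 + 2; = 17; G_1 = 17−1 = 16
step 1: 16 = 3·5 + 1; sub 6 for 5: 3·6 + 1; = 19; G_2 = 19−1 = 18
step 2: 18 = 3·6; sub 7 for 6: 3·7; = 21; G_3 = 21−1 = 20
step 3: 20 = 2·7 + 6; sub 8 for 7: 2·8 + 6; = 22; G_4 = 22−1 = 21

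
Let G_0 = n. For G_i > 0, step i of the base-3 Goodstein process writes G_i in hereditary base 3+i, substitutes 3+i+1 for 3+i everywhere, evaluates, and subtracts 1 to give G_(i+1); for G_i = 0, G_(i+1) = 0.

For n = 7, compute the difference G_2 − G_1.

1

7 —HB3→ 2·3 + 1 —bump→ 2·4 + 1 = 9 —(−1)→ 8
8 —HB4→ 2·4 —bump→ 2·5 = 10 —(−1)→ 9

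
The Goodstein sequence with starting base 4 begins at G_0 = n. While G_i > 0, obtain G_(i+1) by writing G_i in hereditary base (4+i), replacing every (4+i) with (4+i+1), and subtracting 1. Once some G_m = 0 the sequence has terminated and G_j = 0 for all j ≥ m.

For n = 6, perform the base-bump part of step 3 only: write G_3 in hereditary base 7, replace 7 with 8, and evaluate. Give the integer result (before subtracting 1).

G_0 = 6. HB_4(6) = 4 + 2. Bump = 7. G_1 = 6.
G_1 = 6. HB_5(6) = 5 + 1. Bump = 7. G_2 = 6.
G_2 = 6. HB_6(6) = 6. Bump = 7. G_3 = 6.
G_3 = 6. HB_7(6) = 6. Bump = 6. G_4 = 5.

6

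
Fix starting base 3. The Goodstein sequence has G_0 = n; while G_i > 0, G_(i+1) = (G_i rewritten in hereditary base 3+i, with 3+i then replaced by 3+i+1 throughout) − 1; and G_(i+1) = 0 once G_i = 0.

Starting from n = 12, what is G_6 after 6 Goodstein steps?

69

G_0=12  [base 3] 3^2 + 3  →[3↦4]→  4^2 + 4 = 20  −1 ⇒ G_1=19
G_1=19  [base 4] 4^2 + 3  →[4↦5]→  5^2 + 3 = 28  −1 ⇒ G_2=27
G_2=27  [base 5] 5^2 + 2  →[5↦6]→  6^2 + 2 = 38  −1 ⇒ G_3=37
G_3=37  [base 6] 6^2 + 1  →[6↦7]→  7^2 + 1 = 50  −1 ⇒ G_4=49
G_4=49  [base 7] 7^2  →[7↦8]→  8^2 = 64  −1 ⇒ G_5=63
G_5=63  [base 8] 7·8 + 7  →[8↦9]→  7·9 + 7 = 70  −1 ⇒ G_6=69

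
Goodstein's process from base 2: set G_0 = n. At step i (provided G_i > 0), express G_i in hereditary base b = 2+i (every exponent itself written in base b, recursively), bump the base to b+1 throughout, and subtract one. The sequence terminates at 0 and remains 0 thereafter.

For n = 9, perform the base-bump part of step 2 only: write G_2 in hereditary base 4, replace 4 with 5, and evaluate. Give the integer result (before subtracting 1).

(0) 9|_2 = 2^(2 + 1) + 1 ↦ 3^(3 + 1) + 1|_3 = 82 ⇒ 81
(1) 81|_3 = 3^(3 + 1) ↦ 4^(4 + 1)|_4 = 1024 ⇒ 1023
(2) 1023|_4 = 3·4^4 + 3·4^3 + 3·4^2 + 3·4 + 3 ↦ 3·5^5 + 3·5^3 + 3·5^2 + 3·5 + 3|_5 = 9843 ⇒ 9842

9843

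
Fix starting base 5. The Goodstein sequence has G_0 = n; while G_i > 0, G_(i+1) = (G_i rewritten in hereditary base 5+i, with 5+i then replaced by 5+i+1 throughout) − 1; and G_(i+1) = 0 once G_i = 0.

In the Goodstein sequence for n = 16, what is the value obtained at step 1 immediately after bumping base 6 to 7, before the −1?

[0] 16 ≡ 3·5 + 1 (base 5). Lift 6: 19. −1: 18.
[1] 18 ≡ 3·6 (base 6). Lift 7: 21. −1: 20.

21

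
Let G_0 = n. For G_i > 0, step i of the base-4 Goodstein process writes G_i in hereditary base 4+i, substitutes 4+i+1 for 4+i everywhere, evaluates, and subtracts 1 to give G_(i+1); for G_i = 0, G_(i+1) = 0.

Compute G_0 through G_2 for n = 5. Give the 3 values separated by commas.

5, 5, 5

step 0: 5 = 4 + 1; sub 5 for 4: 5 + 1; = 6; G_1 = 6−1 = 5
step 1: 5 = 5; sub 6 for 5: 6; = 6; G_2 = 6−1 = 5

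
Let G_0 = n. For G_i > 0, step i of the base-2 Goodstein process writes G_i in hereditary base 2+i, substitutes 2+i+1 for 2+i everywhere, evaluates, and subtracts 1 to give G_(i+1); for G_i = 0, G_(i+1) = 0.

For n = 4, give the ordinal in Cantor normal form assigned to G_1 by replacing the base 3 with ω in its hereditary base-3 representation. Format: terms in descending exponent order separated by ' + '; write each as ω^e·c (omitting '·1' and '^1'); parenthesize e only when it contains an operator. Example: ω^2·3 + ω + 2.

ω^2·2 + ω·2 + 2

i=0: 4 = 2^2 (b=2); 2→3: 3^3 = 27; 27−1 = 26
i=1: 26 = 2·3^2 + 2·3 + 2 (b=3); 3→4: 2·4^2 + 2·4 + 2 = 42; 42−1 = 41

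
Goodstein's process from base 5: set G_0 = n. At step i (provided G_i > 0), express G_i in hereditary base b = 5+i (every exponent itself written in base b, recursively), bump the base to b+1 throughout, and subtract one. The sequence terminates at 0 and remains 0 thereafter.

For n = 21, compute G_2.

27

step 0: 21 = 4·5 + 1; sub 6 for 5: 4·6 + 1; = 25; G_1 = 25−1 = 24
step 1: 24 = 4·6; sub 7 for 6: 4·7; = 28; G_2 = 28−1 = 27
step 2: 27 = 3·7 + 6; sub 8 for 7: 3·8 + 6; = 30; G_3 = 30−1 = 29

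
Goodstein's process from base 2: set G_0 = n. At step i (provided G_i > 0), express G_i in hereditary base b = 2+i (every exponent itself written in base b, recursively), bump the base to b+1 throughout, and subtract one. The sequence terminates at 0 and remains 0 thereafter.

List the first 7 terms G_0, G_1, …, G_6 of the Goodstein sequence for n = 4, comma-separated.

G_0 = 4. HB_2(4) = 2^2. Bump = 27. G_1 = 26.
G_1 = 26. HB_3(26) = 2·3^2 + 2·3 + 2. Bump = 42. G_2 = 41.
G_2 = 41. HB_4(41) = 2·4^2 + 2·4 + 1. Bump = 61. G_3 = 60.
G_3 = 60. HB_5(60) = 2·5^2 + 2·5. Bump = 84. G_4 = 83.
G_4 = 83. HB_6(83) = 2·6^2 + 6 + 5. Bump = 110. G_5 = 109.
G_5 = 109. HB_7(109) = 2·7^2 + 7 + 4. Bump = 140. G_6 = 139.

4, 26, 41, 60, 83, 109, 139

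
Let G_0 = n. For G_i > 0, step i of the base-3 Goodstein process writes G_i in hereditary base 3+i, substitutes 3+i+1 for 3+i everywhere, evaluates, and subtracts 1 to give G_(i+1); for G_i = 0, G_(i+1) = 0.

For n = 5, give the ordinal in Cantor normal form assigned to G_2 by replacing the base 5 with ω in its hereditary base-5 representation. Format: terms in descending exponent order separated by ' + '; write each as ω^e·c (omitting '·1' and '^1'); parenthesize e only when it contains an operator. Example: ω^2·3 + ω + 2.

step 0: 5 = 3 + 2; sub 4 for 3: 4 + 2; = 6; G_1 = 6−1 = 5
step 1: 5 = 4 + 1; sub 5 for 4: 5 + 1; = 6; G_2 = 6−1 = 5
step 2: 5 = 5; sub 6 for 5: 6; = 6; G_3 = 6−1 = 5

ω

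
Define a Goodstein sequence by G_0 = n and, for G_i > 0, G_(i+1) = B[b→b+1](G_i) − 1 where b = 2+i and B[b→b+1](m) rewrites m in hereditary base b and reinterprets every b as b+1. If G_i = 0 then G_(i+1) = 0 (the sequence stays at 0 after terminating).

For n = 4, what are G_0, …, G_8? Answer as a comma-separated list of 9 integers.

4, 26, 41, 60, 83, 109, 139, 173, 211

G_0=4  [base 2] 2^2  →[2↦3]→  3^3 = 27  −1 ⇒ G_1=26
G_1=26  [base 3] 2·3^2 + 2·3 + 2  →[3↦4]→  2·4^2 + 2·4 + 2 = 42  −1 ⇒ G_2=41
G_2=41  [base 4] 2·4^2 + 2·4 + 1  →[4↦5]→  2·5^2 + 2·5 + 1 = 61  −1 ⇒ G_3=60
G_3=60  [base 5] 2·5^2 + 2·5  →[5↦6]→  2·6^2 + 2·6 = 84  −1 ⇒ G_4=83
G_4=83  [base 6] 2·6^2 + 6 + 5  →[6↦7]→  2·7^2 + 7 + 5 = 110  −1 ⇒ G_5=109
G_5=109  [base 7] 2·7^2 + 7 + 4  →[7↦8]→  2·8^2 + 8 + 4 = 140  −1 ⇒ G_6=139
G_6=139  [base 8] 2·8^2 + 8 + 3  →[8↦9]→  2·9^2 + 9 + 3 = 174  −1 ⇒ G_7=173
G_7=173  [base 9] 2·9^2 + 9 + 2  →[9↦10]→  2·10^2 + 10 + 2 = 212  −1 ⇒ G_8=211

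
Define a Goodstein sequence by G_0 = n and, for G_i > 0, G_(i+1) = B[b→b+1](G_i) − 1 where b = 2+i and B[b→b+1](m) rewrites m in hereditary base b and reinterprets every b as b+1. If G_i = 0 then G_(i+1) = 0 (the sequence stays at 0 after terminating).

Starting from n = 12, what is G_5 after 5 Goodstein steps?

5764910

step 0: 12 = 2^(2 + 1) + 2^2; sub 3 for 2: 3^(3 + 1) + 3^3; = 108; G_1 = 108−1 = 107
step 1: 107 = 3^(3 + 1) + 2·3^2 + 2·3 + 2; sub 4 for 3: 4^(4 + 1) + 2·4^2 + 2·4 + 2; = 1066; G_2 = 1066−1 = 1065
step 2: 1065 = 4^(4 + 1) + 2·4^2 + 2·4 + 1; sub 5 for 4: 5^(5 + 1) + 2·5^2 + 2·5 + 1; = 15686; G_3 = 15686−1 = 15685
step 3: 15685 = 5^(5 + 1) + 2·5^2 + 2·5; sub 6 for 5: 6^(6 + 1) + 2·6^2 + 2·6; = 280020; G_4 = 280020−1 = 280019
step 4: 280019 = 6^(6 + 1) + 2·6^2 + 6 + 5; sub 7 for 6: 7^(7 + 1) + 2·7^2 + 7 + 5; = 5764911; G_5 = 5764911−1 = 5764910
step 5: 5764910 = 7^(7 + 1) + 2·7^2 + 7 + 4; sub 8 for 7: 8^(8 + 1) + 2·8^2 + 8 + 4; = 134217868; G_6 = 134217868−1 = 134217867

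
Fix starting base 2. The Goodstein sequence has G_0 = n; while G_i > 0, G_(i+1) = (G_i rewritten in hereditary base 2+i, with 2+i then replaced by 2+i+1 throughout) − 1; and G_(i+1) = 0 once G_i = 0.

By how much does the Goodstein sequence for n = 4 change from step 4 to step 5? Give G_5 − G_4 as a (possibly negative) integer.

(0) 4|_2 = 2^2 ↦ 3^3|_3 = 27 ⇒ 26
(1) 26|_3 = 2·3^2 + 2·3 + 2 ↦ 2·4^2 + 2·4 + 2|_4 = 42 ⇒ 41
(2) 41|_4 = 2·4^2 + 2·4 + 1 ↦ 2·5^2 + 2·5 + 1|_5 = 61 ⇒ 60
(3) 60|_5 = 2·5^2 + 2·5 ↦ 2·6^2 + 2·6|_6 = 84 ⇒ 83
(4) 83|_6 = 2·6^2 + 6 + 5 ↦ 2·7^2 + 7 + 5|_7 = 110 ⇒ 109

26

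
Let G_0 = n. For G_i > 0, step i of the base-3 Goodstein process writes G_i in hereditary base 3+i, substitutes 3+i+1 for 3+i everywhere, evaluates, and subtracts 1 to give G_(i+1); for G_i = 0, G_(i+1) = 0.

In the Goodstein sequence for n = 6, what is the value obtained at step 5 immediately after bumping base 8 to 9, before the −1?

7

i=0: 6 = 2·3 (b=3); 3→4: 2·4 = 8; 8−1 = 7
i=1: 7 = 4 + 3 (b=4); 4→5: 5 + 3 = 8; 8−1 = 7
i=2: 7 = 5 + 2 (b=5); 5→6: 6 + 2 = 8; 8−1 = 7
i=3: 7 = 6 + 1 (b=6); 6→7: 7 + 1 = 8; 8−1 = 7
i=4: 7 = 7 (b=7); 7→8: 8 = 8; 8−1 = 7
i=5: 7 = 7 (b=8); 8→9: 7 = 7; 7−1 = 6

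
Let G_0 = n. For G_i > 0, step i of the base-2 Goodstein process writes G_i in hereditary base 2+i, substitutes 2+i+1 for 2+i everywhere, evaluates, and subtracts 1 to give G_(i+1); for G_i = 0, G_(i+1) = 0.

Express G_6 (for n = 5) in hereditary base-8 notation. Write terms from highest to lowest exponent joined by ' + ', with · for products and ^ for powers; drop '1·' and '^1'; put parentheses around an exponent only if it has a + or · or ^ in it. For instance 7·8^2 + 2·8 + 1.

3·8^3 + 3·8^2 + 2·8 + 7

[0] 5 ≡ 2^2 + 1 (base 2). Lift 3: 28. −1: 27.
[1] 27 ≡ 3^3 (base 3). Lift 4: 256. −1: 255.
[2] 255 ≡ 3·4^3 + 3·4^2 + 3·4 + 3 (base 4). Lift 5: 468. −1: 467.
[3] 467 ≡ 3·5^3 + 3·5^2 + 3·5 + 2 (base 5). Lift 6: 776. −1: 775.
[4] 775 ≡ 3·6^3 + 3·6^2 + 3·6 + 1 (base 6). Lift 7: 1198. −1: 1197.
[5] 1197 ≡ 3·7^3 + 3·7^2 + 3·7 (base 7). Lift 8: 1752. −1: 1751.
[6] 1751 ≡ 3·8^3 + 3·8^2 + 2·8 + 7 (base 8). Lift 9: 2455. −1: 2454.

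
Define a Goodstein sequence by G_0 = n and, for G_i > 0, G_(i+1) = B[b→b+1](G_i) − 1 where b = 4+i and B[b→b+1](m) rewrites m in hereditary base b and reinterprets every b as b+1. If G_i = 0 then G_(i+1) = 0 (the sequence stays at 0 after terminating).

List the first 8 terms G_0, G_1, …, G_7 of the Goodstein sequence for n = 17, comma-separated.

[0] 17 ≡ 4^2 + 1 (base 4). Lift 5: 26. −1: 25.
[1] 25 ≡ 5^2 (base 5). Lift 6: 36. −1: 35.
[2] 35 ≡ 5·6 + 5 (base 6). Lift 7: 40. −1: 39.
[3] 39 ≡ 5·7 + 4 (base 7). Lift 8: 44. −1: 43.
[4] 43 ≡ 5·8 + 3 (base 8). Lift 9: 48. −1: 47.
[5] 47 ≡ 5·9 + 2 (base 9). Lift 10: 52. −1: 51.
[6] 51 ≡ 5·10 + 1 (base 10). Lift 11: 56. −1: 55.

17, 25, 35, 39, 43, 47, 51, 55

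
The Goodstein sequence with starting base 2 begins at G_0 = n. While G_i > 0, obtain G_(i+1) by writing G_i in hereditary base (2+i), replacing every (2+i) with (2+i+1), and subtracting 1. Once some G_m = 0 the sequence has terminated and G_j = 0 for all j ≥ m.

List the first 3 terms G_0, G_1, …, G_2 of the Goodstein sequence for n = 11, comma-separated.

(0) 11|_2 = 2^(2 + 1) + 2 + 1 ↦ 3^(3 + 1) + 3 + 1|_3 = 85 ⇒ 84
(1) 84|_3 = 3^(3 + 1) + 3 ↦ 4^(4 + 1) + 4|_4 = 1028 ⇒ 1027

11, 84, 1027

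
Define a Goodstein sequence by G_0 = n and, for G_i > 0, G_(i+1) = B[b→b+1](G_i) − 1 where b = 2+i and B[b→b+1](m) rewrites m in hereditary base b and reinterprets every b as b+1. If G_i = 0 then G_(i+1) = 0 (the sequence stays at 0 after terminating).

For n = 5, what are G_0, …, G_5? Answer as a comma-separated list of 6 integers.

5, 27, 255, 467, 775, 1197

G_0=5  [base 2] 2^2 + 1  →[2↦3]→  3^3 + 1 = 28  −1 ⇒ G_1=27
G_1=27  [base 3] 3^3  →[3↦4]→  4^4 = 256  −1 ⇒ G_2=255
G_2=255  [base 4] 3·4^3 + 3·4^2 + 3·4 + 3  →[4↦5]→  3·5^3 + 3·5^2 + 3·5 + 3 = 468  −1 ⇒ G_3=467
G_3=467  [base 5] 3·5^3 + 3·5^2 + 3·5 + 2  →[5↦6]→  3·6^3 + 3·6^2 + 3·6 + 2 = 776  −1 ⇒ G_4=775
G_4=775  [base 6] 3·6^3 + 3·6^2 + 3·6 + 1  →[6↦7]→  3·7^3 + 3·7^2 + 3·7 + 1 = 1198  −1 ⇒ G_5=1197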